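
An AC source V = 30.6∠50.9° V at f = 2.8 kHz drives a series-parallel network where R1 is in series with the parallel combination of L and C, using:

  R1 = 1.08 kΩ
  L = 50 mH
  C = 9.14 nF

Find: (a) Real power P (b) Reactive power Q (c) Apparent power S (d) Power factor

Step 1 — Angular frequency: ω = 2π·f = 2π·2800 = 1.759e+04 rad/s.
Step 2 — Component impedances:
  R1: Z = R = 1080 Ω
  L: Z = jωL = j·1.759e+04·0.05 = 0 + j879.6 Ω
  C: Z = 1/(jωC) = -j/(ω·C) = 0 - j6219 Ω
Step 3 — Parallel branch: L || C = 1/(1/L + 1/C) = 0 + j1025 Ω.
Step 4 — Series with R1: Z_total = R1 + (L || C) = 1080 + j1025 Ω = 1489∠43.5° Ω.
Step 5 — Source phasor: V = 30.6∠50.9° V = 19.3 + j23.75 V.
Step 6 — Current: I = V / Z = 0.02038 + j0.002651 A = 0.02056∠7.4° A.
Step 7 — Complex power: S = V·I* = 0.4563 + j0.4329 VA.
Step 8 — Real power: P = Re(S) = 0.4563 W.
Step 9 — Reactive power: Q = Im(S) = 0.4329 VAR.
Step 10 — Apparent power: |S| = 0.629 VA.
Step 11 — Power factor: PF = P/|S| = 0.7255 (lagging).

(a) P = 0.4563 W  (b) Q = 0.4329 VAR  (c) S = 0.629 VA  (d) PF = 0.7255 (lagging)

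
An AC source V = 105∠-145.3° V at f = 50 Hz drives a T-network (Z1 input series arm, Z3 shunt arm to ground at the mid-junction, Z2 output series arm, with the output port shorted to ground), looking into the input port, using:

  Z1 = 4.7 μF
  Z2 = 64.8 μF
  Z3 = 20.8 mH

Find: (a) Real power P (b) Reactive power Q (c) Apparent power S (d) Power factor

Step 1 — Angular frequency: ω = 2π·f = 2π·50 = 314.2 rad/s.
Step 2 — Component impedances:
  Z1: Z = 1/(jωC) = -j/(ω·C) = 0 - j677.3 Ω
  Z2: Z = 1/(jωC) = -j/(ω·C) = 0 - j49.12 Ω
  Z3: Z = jωL = j·314.2·0.0208 = 0 + j6.535 Ω
Step 3 — With the output port shorted to ground, the output series arm Z2 runs from the junction to ground; the shunt arm Z3 also runs from the junction to ground. They appear in parallel: Z3 || Z2 = 0 + j7.537 Ω.
Step 4 — Series with input arm Z1: Z_in = Z1 + (Z3 || Z2) = 0 - j669.7 Ω = 669.7∠-90.0° Ω.
Step 5 — Source phasor: V = 105∠-145.3° V = -86.33 - j59.77 V.
Step 6 — Current: I = V / Z = 0.08925 - j0.1289 A = 0.1568∠-55.3° A.
Step 7 — Complex power: S = V·I* = 0 - j16.46 VA.
Step 8 — Real power: P = Re(S) = 0 W.
Step 9 — Reactive power: Q = Im(S) = -16.46 VAR.
Step 10 — Apparent power: |S| = 16.46 VA.
Step 11 — Power factor: PF = P/|S| = 0 (leading).

(a) P = 0 W  (b) Q = -16.46 VAR  (c) S = 16.46 VA  (d) PF = 0 (leading)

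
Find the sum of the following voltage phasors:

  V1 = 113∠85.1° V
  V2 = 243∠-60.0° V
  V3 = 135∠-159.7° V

Step 1 — Convert each phasor to rectangular form:
  V1 = 113·(cos(85.1°) + j·sin(85.1°)) = 9.652 + j112.6 V
  V2 = 243·(cos(-60.0°) + j·sin(-60.0°)) = 121.5 - j210.4 V
  V3 = 135·(cos(-159.7°) + j·sin(-159.7°)) = -126.6 - j46.84 V
Step 2 — Sum components: V_total = 4.537 - j144.7 V.
Step 3 — Convert to polar: |V_total| = 144.8 V, ∠V_total = -88.2°.

V_total = 144.8∠-88.2° V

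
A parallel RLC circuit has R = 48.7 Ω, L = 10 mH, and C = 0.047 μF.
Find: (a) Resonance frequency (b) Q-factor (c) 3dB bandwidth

Step 1 — Resonance: ω₀ = 1/√(LC) = 1/√(0.01·4.7e-08) = 4.613e+04 rad/s.
Step 2 — f₀ = ω₀/(2π) = 7341 Hz.
Step 3 — Parallel Q: Q = R/(ω₀L) = 48.7/(4.613e+04·0.01) = 0.1056.
Step 4 — Bandwidth: Δω = ω₀/Q = 4.369e+05 rad/s; BW = Δω/(2π) = 6.953e+04 Hz.

(a) f₀ = 7341 Hz  (b) Q = 0.1056  (c) BW = 6.953e+04 Hz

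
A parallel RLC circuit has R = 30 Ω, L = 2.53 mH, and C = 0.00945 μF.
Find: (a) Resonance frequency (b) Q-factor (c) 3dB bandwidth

Step 1 — Resonance: ω₀ = 1/√(LC) = 1/√(0.00253·9.45e-09) = 2.045e+05 rad/s.
Step 2 — f₀ = ω₀/(2π) = 3.255e+04 Hz.
Step 3 — Parallel Q: Q = R/(ω₀L) = 30/(2.045e+05·0.00253) = 0.05798.
Step 4 — Bandwidth: Δω = ω₀/Q = 3.527e+06 rad/s; BW = Δω/(2π) = 5.614e+05 Hz.

(a) f₀ = 3.255e+04 Hz  (b) Q = 0.05798  (c) BW = 5.614e+05 Hz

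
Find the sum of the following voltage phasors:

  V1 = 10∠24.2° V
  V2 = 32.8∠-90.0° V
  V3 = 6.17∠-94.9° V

Step 1 — Convert each phasor to rectangular form:
  V1 = 10·(cos(24.2°) + j·sin(24.2°)) = 9.121 + j4.099 V
  V2 = 32.8·(cos(-90.0°) + j·sin(-90.0°)) = 0 - j32.8 V
  V3 = 6.17·(cos(-94.9°) + j·sin(-94.9°)) = -0.527 - j6.147 V
Step 2 — Sum components: V_total = 8.594 - j34.85 V.
Step 3 — Convert to polar: |V_total| = 35.89 V, ∠V_total = -76.1°.

V_total = 35.89∠-76.1° V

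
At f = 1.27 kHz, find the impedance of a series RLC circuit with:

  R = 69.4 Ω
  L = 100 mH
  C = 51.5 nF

Step 1 — Angular frequency: ω = 2π·f = 2π·1270 = 7980 rad/s.
Step 2 — Component impedances:
  R: Z = R = 69.4 Ω
  L: Z = jωL = j·7980·0.1 = 0 + j798 Ω
  C: Z = 1/(jωC) = -j/(ω·C) = 0 - j2433 Ω
Step 3 — Series combination: Z_total = R + L + C = 69.4 - j1635 Ω = 1637∠-87.6° Ω.

Z = 69.4 - j1635 Ω = 1637∠-87.6° Ω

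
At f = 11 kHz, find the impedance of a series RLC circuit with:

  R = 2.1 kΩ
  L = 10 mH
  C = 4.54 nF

Step 1 — Angular frequency: ω = 2π·f = 2π·1.1e+04 = 6.912e+04 rad/s.
Step 2 — Component impedances:
  R: Z = R = 2100 Ω
  L: Z = jωL = j·6.912e+04·0.01 = 0 + j691.2 Ω
  C: Z = 1/(jωC) = -j/(ω·C) = 0 - j3187 Ω
Step 3 — Series combination: Z_total = R + L + C = 2100 - j2496 Ω = 3262∠-49.9° Ω.

Z = 2100 - j2496 Ω = 3262∠-49.9° Ω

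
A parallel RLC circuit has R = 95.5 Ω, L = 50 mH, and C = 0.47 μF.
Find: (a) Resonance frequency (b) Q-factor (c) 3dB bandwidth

Step 1 — Resonance: ω₀ = 1/√(LC) = 1/√(0.05·4.7e-07) = 6523 rad/s.
Step 2 — f₀ = ω₀/(2π) = 1038 Hz.
Step 3 — Parallel Q: Q = R/(ω₀L) = 95.5/(6523·0.05) = 0.2928.
Step 4 — Bandwidth: Δω = ω₀/Q = 2.228e+04 rad/s; BW = Δω/(2π) = 3546 Hz.

(a) f₀ = 1038 Hz  (b) Q = 0.2928  (c) BW = 3546 Hz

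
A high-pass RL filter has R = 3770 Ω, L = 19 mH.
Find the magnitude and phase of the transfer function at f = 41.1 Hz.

Step 1 — Angular frequency: ω = 2π·41.1 = 258.2 rad/s.
Step 2 — Transfer function: H(jω) = jωL/(R + jωL).
Step 3 — Numerator jωL = j·4.907; denominator R + jωL = 3770 + j4.907.
Step 4 — H = 1.694e-06 + j0.001301.
Step 5 — Magnitude: |H| = 0.001301 (-57.7 dB); phase: φ = 89.9°.

|H| = 0.001301 (-57.7 dB), φ = 89.9°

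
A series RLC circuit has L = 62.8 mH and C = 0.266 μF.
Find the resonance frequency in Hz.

Step 1 — Resonance condition Im(Z)=0 gives ω₀ = 1/√(LC).
Step 2 — ω₀ = 1/√(0.0628·2.66e-07) = 7737 rad/s.
Step 3 — f₀ = ω₀/(2π) = 1231 Hz.

f₀ = 1231 Hz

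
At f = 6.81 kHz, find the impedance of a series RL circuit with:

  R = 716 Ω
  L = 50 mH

Step 1 — Angular frequency: ω = 2π·f = 2π·6810 = 4.279e+04 rad/s.
Step 2 — Component impedances:
  R: Z = R = 716 Ω
  L: Z = jωL = j·4.279e+04·0.05 = 0 + j2139 Ω
Step 3 — Series combination: Z_total = R + L = 716 + j2139 Ω = 2256∠71.5° Ω.

Z = 716 + j2139 Ω = 2256∠71.5° Ω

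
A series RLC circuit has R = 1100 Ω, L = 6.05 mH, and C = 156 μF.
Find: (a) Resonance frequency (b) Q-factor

Step 1 — Resonance condition Im(Z)=0 gives ω₀ = 1/√(LC).
Step 2 — ω₀ = 1/√(0.00605·0.000156) = 1029 rad/s.
Step 3 — f₀ = ω₀/(2π) = 163.8 Hz.
Step 4 — Series Q: Q = ω₀L/R = 1029·0.00605/1100 = 0.005661.

(a) f₀ = 163.8 Hz  (b) Q = 0.005661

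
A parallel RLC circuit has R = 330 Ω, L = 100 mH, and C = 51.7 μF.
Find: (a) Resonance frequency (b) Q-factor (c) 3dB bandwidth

Step 1 — Resonance: ω₀ = 1/√(LC) = 1/√(0.1·5.17e-05) = 439.8 rad/s.
Step 2 — f₀ = ω₀/(2π) = 70 Hz.
Step 3 — Parallel Q: Q = R/(ω₀L) = 330/(439.8·0.1) = 7.503.
Step 4 — Bandwidth: Δω = ω₀/Q = 58.61 rad/s; BW = Δω/(2π) = 9.329 Hz.

(a) f₀ = 70 Hz  (b) Q = 7.503  (c) BW = 9.329 Hz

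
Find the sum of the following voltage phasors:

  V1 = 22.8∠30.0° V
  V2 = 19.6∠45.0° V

Step 1 — Convert each phasor to rectangular form:
  V1 = 22.8·(cos(30.0°) + j·sin(30.0°)) = 19.75 + j11.4 V
  V2 = 19.6·(cos(45.0°) + j·sin(45.0°)) = 13.86 + j13.86 V
Step 2 — Sum components: V_total = 33.6 + j25.26 V.
Step 3 — Convert to polar: |V_total| = 42.04 V, ∠V_total = 36.9°.

V_total = 42.04∠36.9° V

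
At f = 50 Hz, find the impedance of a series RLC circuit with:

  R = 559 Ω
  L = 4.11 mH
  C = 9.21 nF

Step 1 — Angular frequency: ω = 2π·f = 2π·50 = 314.2 rad/s.
Step 2 — Component impedances:
  R: Z = R = 559 Ω
  L: Z = jωL = j·314.2·0.00411 = 0 + j1.291 Ω
  C: Z = 1/(jωC) = -j/(ω·C) = 0 - j3.456e+05 Ω
Step 3 — Series combination: Z_total = R + L + C = 559 - j3.456e+05 Ω = 3.456e+05∠-89.9° Ω.

Z = 559 - j3.456e+05 Ω = 3.456e+05∠-89.9° Ω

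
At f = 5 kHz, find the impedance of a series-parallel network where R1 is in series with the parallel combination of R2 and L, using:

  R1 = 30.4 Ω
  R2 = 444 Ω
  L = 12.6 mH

Step 1 — Angular frequency: ω = 2π·f = 2π·5000 = 3.142e+04 rad/s.
Step 2 — Component impedances:
  R1: Z = R = 30.4 Ω
  R2: Z = R = 444 Ω
  L: Z = jωL = j·3.142e+04·0.0126 = 0 + j395.8 Ω
Step 3 — Parallel branch: R2 || L = 1/(1/R2 + 1/L) = 196.6 + j220.5 Ω.
Step 4 — Series with R1: Z_total = R1 + (R2 || L) = 227 + j220.5 Ω = 316.5∠44.2° Ω.

Z = 227 + j220.5 Ω = 316.5∠44.2° Ω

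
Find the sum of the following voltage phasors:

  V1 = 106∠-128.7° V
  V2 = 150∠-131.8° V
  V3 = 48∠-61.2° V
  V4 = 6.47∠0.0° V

Step 1 — Convert each phasor to rectangular form:
  V1 = 106·(cos(-128.7°) + j·sin(-128.7°)) = -66.28 - j82.73 V
  V2 = 150·(cos(-131.8°) + j·sin(-131.8°)) = -99.98 - j111.8 V
  V3 = 48·(cos(-61.2°) + j·sin(-61.2°)) = 23.12 - j42.06 V
  V4 = 6.47·(cos(0.0°) + j·sin(0.0°)) = 6.47 V
Step 2 — Sum components: V_total = -136.7 - j236.6 V.
Step 3 — Convert to polar: |V_total| = 273.2 V, ∠V_total = -120.0°.

V_total = 273.2∠-120.0° V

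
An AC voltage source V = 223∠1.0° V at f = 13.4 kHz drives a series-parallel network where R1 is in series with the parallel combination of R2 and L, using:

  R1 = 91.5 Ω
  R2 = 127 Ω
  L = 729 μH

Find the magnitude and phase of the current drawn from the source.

Step 1 — Angular frequency: ω = 2π·f = 2π·1.34e+04 = 8.419e+04 rad/s.
Step 2 — Component impedances:
  R1: Z = R = 91.5 Ω
  R2: Z = R = 127 Ω
  L: Z = jωL = j·8.419e+04·0.000729 = 0 + j61.38 Ω
Step 3 — Parallel branch: R2 || L = 1/(1/R2 + 1/L) = 24.05 + j49.76 Ω.
Step 4 — Series with R1: Z_total = R1 + (R2 || L) = 115.5 + j49.76 Ω = 125.8∠23.3° Ω.
Step 5 — Source phasor: V = 223∠1.0° V = 223 + j3.892 V.
Step 6 — Ohm's law: I = V / Z_total = (223 + j3.892) / (115.5 + j49.76) = 1.64 - j0.6725 A.
Step 7 — Convert to polar: |I| = 1.773 A, ∠I = -22.3°.

I = 1.773∠-22.3° A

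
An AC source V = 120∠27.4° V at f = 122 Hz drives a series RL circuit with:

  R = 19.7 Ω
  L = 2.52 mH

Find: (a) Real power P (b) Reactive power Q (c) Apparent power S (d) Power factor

Step 1 — Angular frequency: ω = 2π·f = 2π·122 = 766.5 rad/s.
Step 2 — Component impedances:
  R: Z = R = 19.7 Ω
  L: Z = jωL = j·766.5·0.00252 = 0 + j1.932 Ω
Step 3 — Series combination: Z_total = R + L = 19.7 + j1.932 Ω = 19.79∠5.6° Ω.
Step 4 — Source phasor: V = 120∠27.4° V = 106.5 + j55.22 V.
Step 5 — Current: I = V / Z = 5.629 + j2.251 A = 6.062∠21.8° A.
Step 6 — Complex power: S = V·I* = 724 + j70.99 VA.
Step 7 — Real power: P = Re(S) = 724 W.
Step 8 — Reactive power: Q = Im(S) = 70.99 VAR.
Step 9 — Apparent power: |S| = 727.5 VA.
Step 10 — Power factor: PF = P/|S| = 0.9952 (lagging).

(a) P = 724 W  (b) Q = 70.99 VAR  (c) S = 727.5 VA  (d) PF = 0.9952 (lagging)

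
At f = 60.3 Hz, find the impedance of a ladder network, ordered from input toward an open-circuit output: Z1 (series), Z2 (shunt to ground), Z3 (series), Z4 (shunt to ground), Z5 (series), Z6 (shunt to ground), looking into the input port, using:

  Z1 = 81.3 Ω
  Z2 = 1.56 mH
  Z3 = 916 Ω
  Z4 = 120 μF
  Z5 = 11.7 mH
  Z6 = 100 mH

Step 1 — Angular frequency: ω = 2π·f = 2π·60.3 = 378.9 rad/s.
Step 2 — Component impedances:
  Z1: Z = R = 81.3 Ω
  Z2: Z = jωL = j·378.9·0.00156 = 0 + j0.591 Ω
  Z3: Z = R = 916 Ω
  Z4: Z = 1/(jωC) = -j/(ω·C) = 0 - j21.99 Ω
  Z5: Z = jωL = j·378.9·0.0117 = 0 + j4.433 Ω
  Z6: Z = jωL = j·378.9·0.1 = 0 + j37.89 Ω
Step 3 — Ladder network (open output): work backward from the far end, alternating series and parallel combinations. Z_in = 81.3 + j0.5911 Ω = 81.3∠0.4° Ω.

Z = 81.3 + j0.5911 Ω = 81.3∠0.4° Ω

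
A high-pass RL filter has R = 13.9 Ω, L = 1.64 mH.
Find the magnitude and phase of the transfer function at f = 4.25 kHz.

Step 1 — Angular frequency: ω = 2π·4250 = 2.67e+04 rad/s.
Step 2 — Transfer function: H(jω) = jωL/(R + jωL).
Step 3 — Numerator jωL = j·43.79; denominator R + jωL = 13.9 + j43.79.
Step 4 — H = 0.9085 + j0.2883.
Step 5 — Magnitude: |H| = 0.9531 (-0.4 dB); phase: φ = 17.6°.

|H| = 0.9531 (-0.4 dB), φ = 17.6°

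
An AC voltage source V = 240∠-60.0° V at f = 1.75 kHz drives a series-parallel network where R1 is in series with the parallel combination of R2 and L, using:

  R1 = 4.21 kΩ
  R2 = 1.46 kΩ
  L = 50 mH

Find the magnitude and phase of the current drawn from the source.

Step 1 — Angular frequency: ω = 2π·f = 2π·1750 = 1.1e+04 rad/s.
Step 2 — Component impedances:
  R1: Z = R = 4210 Ω
  R2: Z = R = 1460 Ω
  L: Z = jωL = j·1.1e+04·0.05 = 0 + j549.8 Ω
Step 3 — Parallel branch: R2 || L = 1/(1/R2 + 1/L) = 181.3 + j481.5 Ω.
Step 4 — Series with R1: Z_total = R1 + (R2 || L) = 4391 + j481.5 Ω = 4418∠6.3° Ω.
Step 5 — Source phasor: V = 240∠-60.0° V = 120 - j207.8 V.
Step 6 — Ohm's law: I = V / Z_total = (120 - j207.8) / (4391 + j481.5) = 0.02187 - j0.04973 A.
Step 7 — Convert to polar: |I| = 0.05433 A, ∠I = -66.3°.

I = 0.05433∠-66.3° A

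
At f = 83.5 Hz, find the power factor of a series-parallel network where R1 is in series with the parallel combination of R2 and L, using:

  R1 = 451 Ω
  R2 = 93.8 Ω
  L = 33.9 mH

Step 1 — Angular frequency: ω = 2π·f = 2π·83.5 = 524.6 rad/s.
Step 2 — Component impedances:
  R1: Z = R = 451 Ω
  R2: Z = R = 93.8 Ω
  L: Z = jωL = j·524.6·0.0339 = 0 + j17.79 Ω
Step 3 — Parallel branch: R2 || L = 1/(1/R2 + 1/L) = 3.255 + j17.17 Ω.
Step 4 — Series with R1: Z_total = R1 + (R2 || L) = 454.3 + j17.17 Ω = 454.6∠2.2° Ω.
Step 5 — Power factor: PF = cos(φ) = Re(Z)/|Z| = 454.3/454.6 = 0.9993.
Step 6 — Type: Im(Z) = 17.17 ⇒ lagging (phase φ = 2.2°).

PF = 0.9993 (lagging, φ = 2.2°)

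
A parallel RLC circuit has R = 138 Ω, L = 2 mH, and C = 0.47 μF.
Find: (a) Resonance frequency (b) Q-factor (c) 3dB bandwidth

Step 1 — Resonance: ω₀ = 1/√(LC) = 1/√(0.002·4.7e-07) = 3.262e+04 rad/s.
Step 2 — f₀ = ω₀/(2π) = 5191 Hz.
Step 3 — Parallel Q: Q = R/(ω₀L) = 138/(3.262e+04·0.002) = 2.115.
Step 4 — Bandwidth: Δω = ω₀/Q = 1.542e+04 rad/s; BW = Δω/(2π) = 2454 Hz.

(a) f₀ = 5191 Hz  (b) Q = 2.115  (c) BW = 2454 Hz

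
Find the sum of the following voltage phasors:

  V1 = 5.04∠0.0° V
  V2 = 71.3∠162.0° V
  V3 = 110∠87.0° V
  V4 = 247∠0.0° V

Step 1 — Convert each phasor to rectangular form:
  V1 = 5.04·(cos(0.0°) + j·sin(0.0°)) = 5.04 V
  V2 = 71.3·(cos(162.0°) + j·sin(162.0°)) = -67.81 + j22.03 V
  V3 = 110·(cos(87.0°) + j·sin(87.0°)) = 5.757 + j109.8 V
  V4 = 247·(cos(0.0°) + j·sin(0.0°)) = 247 V
Step 2 — Sum components: V_total = 190 + j131.9 V.
Step 3 — Convert to polar: |V_total| = 231.3 V, ∠V_total = 34.8°.

V_total = 231.3∠34.8° V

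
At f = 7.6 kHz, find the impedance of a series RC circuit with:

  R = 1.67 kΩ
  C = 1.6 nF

Step 1 — Angular frequency: ω = 2π·f = 2π·7600 = 4.775e+04 rad/s.
Step 2 — Component impedances:
  R: Z = R = 1670 Ω
  C: Z = 1/(jωC) = -j/(ω·C) = 0 - j1.309e+04 Ω
Step 3 — Series combination: Z_total = R + C = 1670 - j1.309e+04 Ω = 1.319e+04∠-82.7° Ω.

Z = 1670 - j1.309e+04 Ω = 1.319e+04∠-82.7° Ω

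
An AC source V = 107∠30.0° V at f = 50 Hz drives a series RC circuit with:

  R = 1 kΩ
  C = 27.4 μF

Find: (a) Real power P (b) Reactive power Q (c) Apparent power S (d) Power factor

Step 1 — Angular frequency: ω = 2π·f = 2π·50 = 314.2 rad/s.
Step 2 — Component impedances:
  R: Z = R = 1000 Ω
  C: Z = 1/(jωC) = -j/(ω·C) = 0 - j116.2 Ω
Step 3 — Series combination: Z_total = R + C = 1000 - j116.2 Ω = 1007∠-6.6° Ω.
Step 4 — Source phasor: V = 107∠30.0° V = 92.66 + j53.5 V.
Step 5 — Current: I = V / Z = 0.0853 + j0.06341 A = 0.1063∠36.6° A.
Step 6 — Complex power: S = V·I* = 11.3 - j1.312 VA.
Step 7 — Real power: P = Re(S) = 11.3 W.
Step 8 — Reactive power: Q = Im(S) = -1.312 VAR.
Step 9 — Apparent power: |S| = 11.37 VA.
Step 10 — Power factor: PF = P/|S| = 0.9933 (leading).

(a) P = 11.3 W  (b) Q = -1.312 VAR  (c) S = 11.37 VA  (d) PF = 0.9933 (leading)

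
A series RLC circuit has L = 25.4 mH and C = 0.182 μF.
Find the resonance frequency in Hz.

Step 1 — Resonance condition Im(Z)=0 gives ω₀ = 1/√(LC).
Step 2 — ω₀ = 1/√(0.0254·1.82e-07) = 1.471e+04 rad/s.
Step 3 — f₀ = ω₀/(2π) = 2341 Hz.

f₀ = 2341 Hz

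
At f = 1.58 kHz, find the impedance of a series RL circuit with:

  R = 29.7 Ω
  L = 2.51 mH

Step 1 — Angular frequency: ω = 2π·f = 2π·1580 = 9927 rad/s.
Step 2 — Component impedances:
  R: Z = R = 29.7 Ω
  L: Z = jωL = j·9927·0.00251 = 0 + j24.92 Ω
Step 3 — Series combination: Z_total = R + L = 29.7 + j24.92 Ω = 38.77∠40.0° Ω.

Z = 29.7 + j24.92 Ω = 38.77∠40.0° Ω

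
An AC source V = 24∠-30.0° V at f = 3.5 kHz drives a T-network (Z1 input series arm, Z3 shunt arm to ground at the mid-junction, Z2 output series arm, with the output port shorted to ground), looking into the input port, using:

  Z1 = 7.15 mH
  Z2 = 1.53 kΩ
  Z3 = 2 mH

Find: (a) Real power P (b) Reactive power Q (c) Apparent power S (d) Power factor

Step 1 — Angular frequency: ω = 2π·f = 2π·3500 = 2.199e+04 rad/s.
Step 2 — Component impedances:
  Z1: Z = jωL = j·2.199e+04·0.00715 = 0 + j157.2 Ω
  Z2: Z = R = 1530 Ω
  Z3: Z = jωL = j·2.199e+04·0.002 = 0 + j43.98 Ω
Step 3 — With the output port shorted to ground, the output series arm Z2 runs from the junction to ground; the shunt arm Z3 also runs from the junction to ground. They appear in parallel: Z3 || Z2 = 1.263 + j43.95 Ω.
Step 4 — Series with input arm Z1: Z_in = Z1 + (Z3 || Z2) = 1.263 + j201.2 Ω = 201.2∠89.6° Ω.
Step 5 — Source phasor: V = 24∠-30.0° V = 20.78 - j12 V.
Step 6 — Current: I = V / Z = -0.059 - j0.1037 A = 0.1193∠-119.6° A.
Step 7 — Complex power: S = V·I* = 0.01798 + j2.863 VA.
Step 8 — Real power: P = Re(S) = 0.01798 W.
Step 9 — Reactive power: Q = Im(S) = 2.863 VAR.
Step 10 — Apparent power: |S| = 2.863 VA.
Step 11 — Power factor: PF = P/|S| = 0.006279 (lagging).

(a) P = 0.01798 W  (b) Q = 2.863 VAR  (c) S = 2.863 VA  (d) PF = 0.006279 (lagging)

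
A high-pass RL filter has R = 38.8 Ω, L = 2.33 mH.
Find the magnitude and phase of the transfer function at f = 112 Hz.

Step 1 — Angular frequency: ω = 2π·112 = 703.7 rad/s.
Step 2 — Transfer function: H(jω) = jωL/(R + jωL).
Step 3 — Numerator jωL = j·1.64; denominator R + jωL = 38.8 + j1.64.
Step 4 — H = 0.001783 + j0.04218.
Step 5 — Magnitude: |H| = 0.04222 (-27.5 dB); phase: φ = 87.6°.

|H| = 0.04222 (-27.5 dB), φ = 87.6°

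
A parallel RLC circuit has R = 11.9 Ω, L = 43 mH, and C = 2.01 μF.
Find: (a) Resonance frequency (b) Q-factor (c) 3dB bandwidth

Step 1 — Resonance: ω₀ = 1/√(LC) = 1/√(0.043·2.01e-06) = 3401 rad/s.
Step 2 — f₀ = ω₀/(2π) = 541.4 Hz.
Step 3 — Parallel Q: Q = R/(ω₀L) = 11.9/(3401·0.043) = 0.08136.
Step 4 — Bandwidth: Δω = ω₀/Q = 4.181e+04 rad/s; BW = Δω/(2π) = 6654 Hz.

(a) f₀ = 541.4 Hz  (b) Q = 0.08136  (c) BW = 6654 Hz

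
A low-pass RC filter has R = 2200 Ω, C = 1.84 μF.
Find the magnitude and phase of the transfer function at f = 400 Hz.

Step 1 — Angular frequency: ω = 2π·400 = 2513 rad/s.
Step 2 — Transfer function: H(jω) = 1/(1 + jωRC).
Step 3 — Denominator: 1 + jωRC = 1 + j·2513·2200·1.84e-06 = 1 + j10.17.
Step 4 — H = 0.009569 - j0.09735.
Step 5 — Magnitude: |H| = 0.09782 (-20.2 dB); phase: φ = -84.4°.

|H| = 0.09782 (-20.2 dB), φ = -84.4°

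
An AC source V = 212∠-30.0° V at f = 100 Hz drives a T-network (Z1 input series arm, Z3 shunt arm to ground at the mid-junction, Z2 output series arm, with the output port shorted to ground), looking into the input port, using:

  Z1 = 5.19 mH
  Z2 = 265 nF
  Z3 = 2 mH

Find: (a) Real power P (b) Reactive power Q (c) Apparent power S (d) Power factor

Step 1 — Angular frequency: ω = 2π·f = 2π·100 = 628.3 rad/s.
Step 2 — Component impedances:
  Z1: Z = jωL = j·628.3·0.00519 = 0 + j3.261 Ω
  Z2: Z = 1/(jωC) = -j/(ω·C) = 0 - j6006 Ω
  Z3: Z = jωL = j·628.3·0.002 = 0 + j1.257 Ω
Step 3 — With the output port shorted to ground, the output series arm Z2 runs from the junction to ground; the shunt arm Z3 also runs from the junction to ground. They appear in parallel: Z3 || Z2 = 0 + j1.257 Ω.
Step 4 — Series with input arm Z1: Z_in = Z1 + (Z3 || Z2) = 0 + j4.518 Ω = 4.518∠90.0° Ω.
Step 5 — Source phasor: V = 212∠-30.0° V = 183.6 - j106 V.
Step 6 — Current: I = V / Z = -23.46 - j40.64 A = 46.92∠-120.0° A.
Step 7 — Complex power: S = V·I* = 0 + j9948 VA.
Step 8 — Real power: P = Re(S) = 0 W.
Step 9 — Reactive power: Q = Im(S) = 9948 VAR.
Step 10 — Apparent power: |S| = 9948 VA.
Step 11 — Power factor: PF = P/|S| = 0 (lagging).

(a) P = 0 W  (b) Q = 9948 VAR  (c) S = 9948 VA  (d) PF = 0 (lagging)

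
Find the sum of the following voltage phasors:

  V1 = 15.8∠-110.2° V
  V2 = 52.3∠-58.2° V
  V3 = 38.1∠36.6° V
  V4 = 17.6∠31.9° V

Step 1 — Convert each phasor to rectangular form:
  V1 = 15.8·(cos(-110.2°) + j·sin(-110.2°)) = -5.456 - j14.83 V
  V2 = 52.3·(cos(-58.2°) + j·sin(-58.2°)) = 27.56 - j44.45 V
  V3 = 38.1·(cos(36.6°) + j·sin(36.6°)) = 30.59 + j22.72 V
  V4 = 17.6·(cos(31.9°) + j·sin(31.9°)) = 14.94 + j9.301 V
Step 2 — Sum components: V_total = 67.63 - j27.26 V.
Step 3 — Convert to polar: |V_total| = 72.92 V, ∠V_total = -22.0°.

V_total = 72.92∠-22.0° V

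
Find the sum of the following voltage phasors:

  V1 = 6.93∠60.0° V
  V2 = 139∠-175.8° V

Step 1 — Convert each phasor to rectangular form:
  V1 = 6.93·(cos(60.0°) + j·sin(60.0°)) = 3.465 + j6.002 V
  V2 = 139·(cos(-175.8°) + j·sin(-175.8°)) = -138.6 - j10.18 V
Step 2 — Sum components: V_total = -135.2 - j4.179 V.
Step 3 — Convert to polar: |V_total| = 135.2 V, ∠V_total = -178.2°.

V_total = 135.2∠-178.2° V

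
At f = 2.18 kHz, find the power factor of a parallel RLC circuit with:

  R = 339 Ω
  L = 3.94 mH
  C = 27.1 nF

Step 1 — Angular frequency: ω = 2π·f = 2π·2180 = 1.37e+04 rad/s.
Step 2 — Component impedances:
  R: Z = R = 339 Ω
  L: Z = jωL = j·1.37e+04·0.00394 = 0 + j53.97 Ω
  C: Z = 1/(jωC) = -j/(ω·C) = 0 - j2694 Ω
Step 3 — Parallel combination: 1/Z_total = 1/R + 1/L + 1/C; Z_total = 8.716 + j53.65 Ω = 54.36∠80.8° Ω.
Step 4 — Power factor: PF = cos(φ) = Re(Z)/|Z| = 8.716/54.36 = 0.1603.
Step 5 — Type: Im(Z) = 53.65 ⇒ lagging (phase φ = 80.8°).

PF = 0.1603 (lagging, φ = 80.8°)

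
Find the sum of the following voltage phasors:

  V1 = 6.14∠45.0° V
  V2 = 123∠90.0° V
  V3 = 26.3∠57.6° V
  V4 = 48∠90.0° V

Step 1 — Convert each phasor to rectangular form:
  V1 = 6.14·(cos(45.0°) + j·sin(45.0°)) = 4.342 + j4.342 V
  V2 = 123·(cos(90.0°) + j·sin(90.0°)) = 0 + j123 V
  V3 = 26.3·(cos(57.6°) + j·sin(57.6°)) = 14.09 + j22.21 V
  V4 = 48·(cos(90.0°) + j·sin(90.0°)) = 0 + j48 V
Step 2 — Sum components: V_total = 18.43 + j197.5 V.
Step 3 — Convert to polar: |V_total| = 198.4 V, ∠V_total = 84.7°.

V_total = 198.4∠84.7° V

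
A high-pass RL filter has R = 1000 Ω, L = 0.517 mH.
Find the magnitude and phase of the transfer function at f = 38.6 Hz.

Step 1 — Angular frequency: ω = 2π·38.6 = 242.5 rad/s.
Step 2 — Transfer function: H(jω) = jωL/(R + jωL).
Step 3 — Numerator jωL = j·0.1254; denominator R + jωL = 1000 + j0.1254.
Step 4 — H = 1.572e-08 + j0.0001254.
Step 5 — Magnitude: |H| = 0.0001254 (-78.0 dB); phase: φ = 90.0°.

|H| = 0.0001254 (-78.0 dB), φ = 90.0°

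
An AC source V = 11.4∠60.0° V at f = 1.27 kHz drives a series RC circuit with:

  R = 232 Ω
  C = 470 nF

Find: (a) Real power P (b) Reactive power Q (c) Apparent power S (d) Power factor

Step 1 — Angular frequency: ω = 2π·f = 2π·1270 = 7980 rad/s.
Step 2 — Component impedances:
  R: Z = R = 232 Ω
  C: Z = 1/(jωC) = -j/(ω·C) = 0 - j266.6 Ω
Step 3 — Series combination: Z_total = R + C = 232 - j266.6 Ω = 353.4∠-49.0° Ω.
Step 4 — Source phasor: V = 11.4∠60.0° V = 5.7 + j9.873 V.
Step 5 — Current: I = V / Z = -0.01049 + j0.0305 A = 0.03225∠109.0° A.
Step 6 — Complex power: S = V·I* = 0.2414 - j0.2774 VA.
Step 7 — Real power: P = Re(S) = 0.2414 W.
Step 8 — Reactive power: Q = Im(S) = -0.2774 VAR.
Step 9 — Apparent power: |S| = 0.3677 VA.
Step 10 — Power factor: PF = P/|S| = 0.6564 (leading).

(a) P = 0.2414 W  (b) Q = -0.2774 VAR  (c) S = 0.3677 VA  (d) PF = 0.6564 (leading)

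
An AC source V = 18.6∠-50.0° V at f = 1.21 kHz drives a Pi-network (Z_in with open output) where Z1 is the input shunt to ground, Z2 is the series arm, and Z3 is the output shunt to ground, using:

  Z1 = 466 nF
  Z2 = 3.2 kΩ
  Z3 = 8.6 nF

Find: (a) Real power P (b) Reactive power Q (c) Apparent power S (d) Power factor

Step 1 — Angular frequency: ω = 2π·f = 2π·1210 = 7603 rad/s.
Step 2 — Component impedances:
  Z1: Z = 1/(jωC) = -j/(ω·C) = 0 - j282.3 Ω
  Z2: Z = R = 3200 Ω
  Z3: Z = 1/(jωC) = -j/(ω·C) = 0 - j1.529e+04 Ω
Step 3 — With open output, the series arm Z2 and the output shunt Z3 appear in series to ground: Z2 + Z3 = 3200 - j1.529e+04 Ω.
Step 4 — Parallel with input shunt Z1: Z_in = Z1 || (Z2 + Z3) = 1.008 - j277.4 Ω = 277.4∠-89.8° Ω.
Step 5 — Source phasor: V = 18.6∠-50.0° V = 11.96 - j14.25 V.
Step 6 — Current: I = V / Z = 0.05153 + j0.04292 A = 0.06706∠39.8° A.
Step 7 — Complex power: S = V·I* = 0.004534 - j1.247 VA.
Step 8 — Real power: P = Re(S) = 0.004534 W.
Step 9 — Reactive power: Q = Im(S) = -1.247 VAR.
Step 10 — Apparent power: |S| = 1.247 VA.
Step 11 — Power factor: PF = P/|S| = 0.003635 (leading).

(a) P = 0.004534 W  (b) Q = -1.247 VAR  (c) S = 1.247 VA  (d) PF = 0.003635 (leading)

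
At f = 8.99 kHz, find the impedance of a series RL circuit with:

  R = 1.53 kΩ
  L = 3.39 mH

Step 1 — Angular frequency: ω = 2π·f = 2π·8990 = 5.649e+04 rad/s.
Step 2 — Component impedances:
  R: Z = R = 1530 Ω
  L: Z = jωL = j·5.649e+04·0.00339 = 0 + j191.5 Ω
Step 3 — Series combination: Z_total = R + L = 1530 + j191.5 Ω = 1542∠7.1° Ω.

Z = 1530 + j191.5 Ω = 1542∠7.1° Ω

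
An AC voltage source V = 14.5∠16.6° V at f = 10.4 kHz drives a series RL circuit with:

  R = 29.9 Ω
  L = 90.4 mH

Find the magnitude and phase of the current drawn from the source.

Step 1 — Angular frequency: ω = 2π·f = 2π·1.04e+04 = 6.535e+04 rad/s.
Step 2 — Component impedances:
  R: Z = R = 29.9 Ω
  L: Z = jωL = j·6.535e+04·0.0904 = 0 + j5907 Ω
Step 3 — Series combination: Z_total = R + L = 29.9 + j5907 Ω = 5907∠89.7° Ω.
Step 4 — Source phasor: V = 14.5∠16.6° V = 13.9 + j4.142 V.
Step 5 — Ohm's law: I = V / Z_total = (13.9 + j4.142) / (29.9 + j5907) = 0.0007131 - j0.002349 A.
Step 6 — Convert to polar: |I| = 0.002455 A, ∠I = -73.1°.

I = 0.002455∠-73.1° A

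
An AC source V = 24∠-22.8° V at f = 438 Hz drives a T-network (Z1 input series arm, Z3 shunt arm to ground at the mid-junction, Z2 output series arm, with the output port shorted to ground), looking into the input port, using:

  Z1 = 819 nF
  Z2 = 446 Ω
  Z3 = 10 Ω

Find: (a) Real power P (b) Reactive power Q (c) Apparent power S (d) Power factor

Step 1 — Angular frequency: ω = 2π·f = 2π·438 = 2752 rad/s.
Step 2 — Component impedances:
  Z1: Z = 1/(jωC) = -j/(ω·C) = 0 - j443.7 Ω
  Z2: Z = R = 446 Ω
  Z3: Z = R = 10 Ω
Step 3 — With the output port shorted to ground, the output series arm Z2 runs from the junction to ground; the shunt arm Z3 also runs from the junction to ground. They appear in parallel: Z3 || Z2 = 9.781 Ω.
Step 4 — Series with input arm Z1: Z_in = Z1 + (Z3 || Z2) = 9.781 - j443.7 Ω = 443.8∠-88.7° Ω.
Step 5 — Source phasor: V = 24∠-22.8° V = 22.12 - j9.3 V.
Step 6 — Current: I = V / Z = 0.02205 + j0.04938 A = 0.05408∠65.9° A.
Step 7 — Complex power: S = V·I* = 0.02861 - j1.298 VA.
Step 8 — Real power: P = Re(S) = 0.02861 W.
Step 9 — Reactive power: Q = Im(S) = -1.298 VAR.
Step 10 — Apparent power: |S| = 1.298 VA.
Step 11 — Power factor: PF = P/|S| = 0.02204 (leading).

(a) P = 0.02861 W  (b) Q = -1.298 VAR  (c) S = 1.298 VA  (d) PF = 0.02204 (leading)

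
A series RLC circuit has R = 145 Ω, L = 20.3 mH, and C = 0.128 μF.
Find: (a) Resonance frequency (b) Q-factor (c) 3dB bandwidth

Step 1 — Resonance: ω₀ = 1/√(LC) = 1/√(0.0203·1.28e-07) = 1.962e+04 rad/s.
Step 2 — f₀ = ω₀/(2π) = 3122 Hz.
Step 3 — Series Q: Q = ω₀L/R = 1.962e+04·0.0203/145 = 2.746.
Step 4 — Bandwidth: Δω = ω₀/Q = 7143 rad/s; BW = Δω/(2π) = 1137 Hz.

(a) f₀ = 3122 Hz  (b) Q = 2.746  (c) BW = 1137 Hz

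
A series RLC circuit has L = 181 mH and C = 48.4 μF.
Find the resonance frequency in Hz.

Step 1 — Resonance condition Im(Z)=0 gives ω₀ = 1/√(LC).
Step 2 — ω₀ = 1/√(0.181·4.84e-05) = 337.9 rad/s.
Step 3 — f₀ = ω₀/(2π) = 53.77 Hz.

f₀ = 53.77 Hz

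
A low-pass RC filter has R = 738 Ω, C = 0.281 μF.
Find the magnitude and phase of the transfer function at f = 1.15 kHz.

Step 1 — Angular frequency: ω = 2π·1150 = 7226 rad/s.
Step 2 — Transfer function: H(jω) = 1/(1 + jωRC).
Step 3 — Denominator: 1 + jωRC = 1 + j·7226·738·2.81e-07 = 1 + j1.498.
Step 4 — H = 0.3081 - j0.4617.
Step 5 — Magnitude: |H| = 0.5551 (-5.1 dB); phase: φ = -56.3°.

|H| = 0.5551 (-5.1 dB), φ = -56.3°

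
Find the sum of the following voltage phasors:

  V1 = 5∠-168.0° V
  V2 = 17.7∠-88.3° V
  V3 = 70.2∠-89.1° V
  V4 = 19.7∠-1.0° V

Step 1 — Convert each phasor to rectangular form:
  V1 = 5·(cos(-168.0°) + j·sin(-168.0°)) = -4.891 - j1.04 V
  V2 = 17.7·(cos(-88.3°) + j·sin(-88.3°)) = 0.5251 - j17.69 V
  V3 = 70.2·(cos(-89.1°) + j·sin(-89.1°)) = 1.103 - j70.19 V
  V4 = 19.7·(cos(-1.0°) + j·sin(-1.0°)) = 19.7 - j0.3438 V
Step 2 — Sum components: V_total = 16.43 - j89.27 V.
Step 3 — Convert to polar: |V_total| = 90.77 V, ∠V_total = -79.6°.

V_total = 90.77∠-79.6° V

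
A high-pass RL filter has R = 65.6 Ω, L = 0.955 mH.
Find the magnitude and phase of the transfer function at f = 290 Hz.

Step 1 — Angular frequency: ω = 2π·290 = 1822 rad/s.
Step 2 — Transfer function: H(jω) = jωL/(R + jωL).
Step 3 — Numerator jωL = j·1.74; denominator R + jωL = 65.6 + j1.74.
Step 4 — H = 0.0007032 + j0.02651.
Step 5 — Magnitude: |H| = 0.02652 (-31.5 dB); phase: φ = 88.5°.

|H| = 0.02652 (-31.5 dB), φ = 88.5°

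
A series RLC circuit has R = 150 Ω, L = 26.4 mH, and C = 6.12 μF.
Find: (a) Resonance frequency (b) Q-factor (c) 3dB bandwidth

Step 1 — Resonance condition Im(Z)=0 gives ω₀ = 1/√(LC).
Step 2 — ω₀ = 1/√(0.0264·6.12e-06) = 2488 rad/s.
Step 3 — f₀ = ω₀/(2π) = 396 Hz.
Step 4 — Series Q: Q = ω₀L/R = 2488·0.0264/150 = 0.4379.
Step 5 — 3dB bandwidth: Δω = ω₀/Q = 5682 rad/s; BW = Δω/(2π) = 904.3 Hz.

(a) f₀ = 396 Hz  (b) Q = 0.4379  (c) BW = 904.3 Hz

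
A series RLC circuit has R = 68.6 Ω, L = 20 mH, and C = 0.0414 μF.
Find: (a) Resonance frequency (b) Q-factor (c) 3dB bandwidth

Step 1 — Resonance: ω₀ = 1/√(LC) = 1/√(0.02·4.14e-08) = 3.475e+04 rad/s.
Step 2 — f₀ = ω₀/(2π) = 5531 Hz.
Step 3 — Series Q: Q = ω₀L/R = 3.475e+04·0.02/68.6 = 10.13.
Step 4 — Bandwidth: Δω = ω₀/Q = 3430 rad/s; BW = Δω/(2π) = 545.9 Hz.

(a) f₀ = 5531 Hz  (b) Q = 10.13  (c) BW = 545.9 Hz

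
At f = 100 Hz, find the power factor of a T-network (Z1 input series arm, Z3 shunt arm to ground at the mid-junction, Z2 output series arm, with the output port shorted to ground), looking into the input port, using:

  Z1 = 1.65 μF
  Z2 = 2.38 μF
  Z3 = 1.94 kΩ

Step 1 — Angular frequency: ω = 2π·f = 2π·100 = 628.3 rad/s.
Step 2 — Component impedances:
  Z1: Z = 1/(jωC) = -j/(ω·C) = 0 - j964.6 Ω
  Z2: Z = 1/(jωC) = -j/(ω·C) = 0 - j668.7 Ω
  Z3: Z = R = 1940 Ω
Step 3 — With the output port shorted to ground, the output series arm Z2 runs from the junction to ground; the shunt arm Z3 also runs from the junction to ground. They appear in parallel: Z3 || Z2 = 206 - j597.7 Ω.
Step 4 — Series with input arm Z1: Z_in = Z1 + (Z3 || Z2) = 206 - j1562 Ω = 1576∠-82.5° Ω.
Step 5 — Power factor: PF = cos(φ) = Re(Z)/|Z| = 206/1576 = 0.1307.
Step 6 — Type: Im(Z) = -1562 ⇒ leading (phase φ = -82.5°).

PF = 0.1307 (leading, φ = -82.5°)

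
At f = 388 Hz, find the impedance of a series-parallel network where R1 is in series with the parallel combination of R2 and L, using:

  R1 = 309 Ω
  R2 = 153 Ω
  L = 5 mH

Step 1 — Angular frequency: ω = 2π·f = 2π·388 = 2438 rad/s.
Step 2 — Component impedances:
  R1: Z = R = 309 Ω
  R2: Z = R = 153 Ω
  L: Z = jωL = j·2438·0.005 = 0 + j12.19 Ω
Step 3 — Parallel branch: R2 || L = 1/(1/R2 + 1/L) = 0.965 + j12.11 Ω.
Step 4 — Series with R1: Z_total = R1 + (R2 || L) = 310 + j12.11 Ω = 310.2∠2.2° Ω.

Z = 310 + j12.11 Ω = 310.2∠2.2° Ω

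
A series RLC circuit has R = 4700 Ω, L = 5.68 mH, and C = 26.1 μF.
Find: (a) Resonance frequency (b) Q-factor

Step 1 — Resonance condition Im(Z)=0 gives ω₀ = 1/√(LC).
Step 2 — ω₀ = 1/√(0.00568·2.61e-05) = 2597 rad/s.
Step 3 — f₀ = ω₀/(2π) = 413.4 Hz.
Step 4 — Series Q: Q = ω₀L/R = 2597·0.00568/4700 = 0.003139.

(a) f₀ = 413.4 Hz  (b) Q = 0.003139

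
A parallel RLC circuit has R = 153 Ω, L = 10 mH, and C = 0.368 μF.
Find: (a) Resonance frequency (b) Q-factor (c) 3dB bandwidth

Step 1 — Resonance: ω₀ = 1/√(LC) = 1/√(0.01·3.68e-07) = 1.648e+04 rad/s.
Step 2 — f₀ = ω₀/(2π) = 2624 Hz.
Step 3 — Parallel Q: Q = R/(ω₀L) = 153/(1.648e+04·0.01) = 0.9281.
Step 4 — Bandwidth: Δω = ω₀/Q = 1.776e+04 rad/s; BW = Δω/(2π) = 2827 Hz.

(a) f₀ = 2624 Hz  (b) Q = 0.9281  (c) BW = 2827 Hz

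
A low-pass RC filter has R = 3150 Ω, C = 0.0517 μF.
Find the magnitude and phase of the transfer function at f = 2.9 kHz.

Step 1 — Angular frequency: ω = 2π·2900 = 1.822e+04 rad/s.
Step 2 — Transfer function: H(jω) = 1/(1 + jωRC).
Step 3 — Denominator: 1 + jωRC = 1 + j·1.822e+04·3150·5.17e-08 = 1 + j2.967.
Step 4 — H = 0.102 - j0.3026.
Step 5 — Magnitude: |H| = 0.3193 (-9.9 dB); phase: φ = -71.4°.

|H| = 0.3193 (-9.9 dB), φ = -71.4°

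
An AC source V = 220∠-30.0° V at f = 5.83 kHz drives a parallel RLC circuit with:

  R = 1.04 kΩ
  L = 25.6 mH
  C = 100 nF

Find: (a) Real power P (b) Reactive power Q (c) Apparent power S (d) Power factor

Step 1 — Angular frequency: ω = 2π·f = 2π·5830 = 3.663e+04 rad/s.
Step 2 — Component impedances:
  R: Z = R = 1040 Ω
  L: Z = jωL = j·3.663e+04·0.0256 = 0 + j937.8 Ω
  C: Z = 1/(jωC) = -j/(ω·C) = 0 - j273 Ω
Step 3 — Parallel combination: 1/Z_total = 1/R + 1/L + 1/C; Z_total = 125.4 - j338.7 Ω = 361.1∠-69.7° Ω.
Step 4 — Source phasor: V = 220∠-30.0° V = 190.5 - j110 V.
Step 5 — Current: I = V / Z = 0.4688 + j0.389 A = 0.6092∠39.7° A.
Step 6 — Complex power: S = V·I* = 46.54 - j125.7 VA.
Step 7 — Real power: P = Re(S) = 46.54 W.
Step 8 — Reactive power: Q = Im(S) = -125.7 VAR.
Step 9 — Apparent power: |S| = 134 VA.
Step 10 — Power factor: PF = P/|S| = 0.3472 (leading).

(a) P = 46.54 W  (b) Q = -125.7 VAR  (c) S = 134 VA  (d) PF = 0.3472 (leading)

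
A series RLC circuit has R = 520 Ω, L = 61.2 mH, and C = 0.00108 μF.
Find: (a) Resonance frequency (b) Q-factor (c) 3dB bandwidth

Step 1 — Resonance: ω₀ = 1/√(LC) = 1/√(0.0612·1.08e-09) = 1.23e+05 rad/s.
Step 2 — f₀ = ω₀/(2π) = 1.958e+04 Hz.
Step 3 — Series Q: Q = ω₀L/R = 1.23e+05·0.0612/520 = 14.48.
Step 4 — Bandwidth: Δω = ω₀/Q = 8497 rad/s; BW = Δω/(2π) = 1352 Hz.

(a) f₀ = 1.958e+04 Hz  (b) Q = 14.48  (c) BW = 1352 Hz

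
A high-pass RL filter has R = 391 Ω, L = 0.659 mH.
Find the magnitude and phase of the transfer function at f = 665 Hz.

Step 1 — Angular frequency: ω = 2π·665 = 4178 rad/s.
Step 2 — Transfer function: H(jω) = jωL/(R + jωL).
Step 3 — Numerator jωL = j·2.754; denominator R + jωL = 391 + j2.754.
Step 4 — H = 4.959e-05 + j0.007042.
Step 5 — Magnitude: |H| = 0.007042 (-43.0 dB); phase: φ = 89.6°.

|H| = 0.007042 (-43.0 dB), φ = 89.6°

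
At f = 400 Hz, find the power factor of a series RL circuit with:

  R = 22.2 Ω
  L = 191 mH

Step 1 — Angular frequency: ω = 2π·f = 2π·400 = 2513 rad/s.
Step 2 — Component impedances:
  R: Z = R = 22.2 Ω
  L: Z = jωL = j·2513·0.191 = 0 + j480 Ω
Step 3 — Series combination: Z_total = R + L = 22.2 + j480 Ω = 480.5∠87.4° Ω.
Step 4 — Power factor: PF = cos(φ) = Re(Z)/|Z| = 22.2/480.5 = 0.0462.
Step 5 — Type: Im(Z) = 480 ⇒ lagging (phase φ = 87.4°).

PF = 0.0462 (lagging, φ = 87.4°)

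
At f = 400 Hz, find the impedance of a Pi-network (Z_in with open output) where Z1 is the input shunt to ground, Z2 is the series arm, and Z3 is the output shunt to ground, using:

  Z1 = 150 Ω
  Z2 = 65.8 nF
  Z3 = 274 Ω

Step 1 — Angular frequency: ω = 2π·f = 2π·400 = 2513 rad/s.
Step 2 — Component impedances:
  Z1: Z = R = 150 Ω
  Z2: Z = 1/(jωC) = -j/(ω·C) = 0 - j6047 Ω
  Z3: Z = R = 274 Ω
Step 3 — With open output, the series arm Z2 and the output shunt Z3 appear in series to ground: Z2 + Z3 = 274 - j6047 Ω.
Step 4 — Parallel with input shunt Z1: Z_in = Z1 || (Z2 + Z3) = 149.7 - j3.703 Ω = 149.8∠-1.4° Ω.

Z = 149.7 - j3.703 Ω = 149.8∠-1.4° Ω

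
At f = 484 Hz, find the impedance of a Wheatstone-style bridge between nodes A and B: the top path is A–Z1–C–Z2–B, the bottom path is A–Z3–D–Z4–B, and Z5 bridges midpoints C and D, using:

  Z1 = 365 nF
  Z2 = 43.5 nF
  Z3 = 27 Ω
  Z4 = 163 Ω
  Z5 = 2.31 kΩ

Step 1 — Angular frequency: ω = 2π·f = 2π·484 = 3041 rad/s.
Step 2 — Component impedances:
  Z1: Z = 1/(jωC) = -j/(ω·C) = 0 - j900.9 Ω
  Z2: Z = 1/(jωC) = -j/(ω·C) = 0 - j7559 Ω
  Z3: Z = R = 27 Ω
  Z4: Z = R = 163 Ω
  Z5: Z = R = 2310 Ω
Step 3 — Bridge requires nodal analysis (the Z5 bridge couples midpoints C and D, so the two paths cannot be reduced to a simple series/parallel combination). Setting node B to ground and injecting 1 A at node A, the 3-node admittance system at A, C, D solves to V_A = Z_AB = 189.9 - j4.27 Ω = 189.9∠-1.3° Ω.

Z = 189.9 - j4.27 Ω = 189.9∠-1.3° Ω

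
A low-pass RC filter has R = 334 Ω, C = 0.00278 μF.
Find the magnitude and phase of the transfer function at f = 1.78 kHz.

Step 1 — Angular frequency: ω = 2π·1780 = 1.118e+04 rad/s.
Step 2 — Transfer function: H(jω) = 1/(1 + jωRC).
Step 3 — Denominator: 1 + jωRC = 1 + j·1.118e+04·334·2.78e-09 = 1 + j0.01038.
Step 4 — H = 0.9999 - j0.01038.
Step 5 — Magnitude: |H| = 0.9999 (-0.0 dB); phase: φ = -0.6°.

|H| = 0.9999 (-0.0 dB), φ = -0.6°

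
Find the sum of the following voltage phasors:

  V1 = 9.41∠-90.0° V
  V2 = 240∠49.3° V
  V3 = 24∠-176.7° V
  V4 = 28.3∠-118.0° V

Step 1 — Convert each phasor to rectangular form:
  V1 = 9.41·(cos(-90.0°) + j·sin(-90.0°)) = 0 - j9.41 V
  V2 = 240·(cos(49.3°) + j·sin(49.3°)) = 156.5 + j182 V
  V3 = 24·(cos(-176.7°) + j·sin(-176.7°)) = -23.96 - j1.382 V
  V4 = 28.3·(cos(-118.0°) + j·sin(-118.0°)) = -13.29 - j24.99 V
Step 2 — Sum components: V_total = 119.3 + j146.2 V.
Step 3 — Convert to polar: |V_total| = 188.7 V, ∠V_total = 50.8°.

V_total = 188.7∠50.8° V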